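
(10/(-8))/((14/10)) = -25/28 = -0.89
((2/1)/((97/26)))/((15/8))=416/1455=0.29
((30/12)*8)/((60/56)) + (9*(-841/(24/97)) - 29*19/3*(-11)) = -228419/8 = -28552.38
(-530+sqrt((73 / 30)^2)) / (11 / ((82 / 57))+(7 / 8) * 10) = -1297814 / 40335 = -32.18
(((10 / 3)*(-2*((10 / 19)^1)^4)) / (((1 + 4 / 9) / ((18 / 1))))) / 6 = -1800000 / 1694173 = -1.06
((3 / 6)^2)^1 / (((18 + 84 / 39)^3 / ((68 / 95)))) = 37349 / 1708549160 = 0.00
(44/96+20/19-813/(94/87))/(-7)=16094285/150024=107.28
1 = 1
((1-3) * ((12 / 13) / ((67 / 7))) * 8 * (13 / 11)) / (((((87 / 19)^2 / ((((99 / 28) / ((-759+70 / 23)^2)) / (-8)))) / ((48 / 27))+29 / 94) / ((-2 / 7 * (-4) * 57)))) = 1571653481472 / 201752301042400055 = 0.00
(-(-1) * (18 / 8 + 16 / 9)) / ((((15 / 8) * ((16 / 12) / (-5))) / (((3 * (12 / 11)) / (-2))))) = 145 / 11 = 13.18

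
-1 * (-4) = 4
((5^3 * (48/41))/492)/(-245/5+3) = -250/38663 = -0.01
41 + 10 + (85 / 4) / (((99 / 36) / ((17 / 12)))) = 8177 / 132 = 61.95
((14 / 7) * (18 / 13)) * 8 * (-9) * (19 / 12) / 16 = -513 / 26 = -19.73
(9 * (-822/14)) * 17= -62883/7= -8983.29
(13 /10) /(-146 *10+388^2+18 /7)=91 /10436060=0.00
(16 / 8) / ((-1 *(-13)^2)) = -2 / 169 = -0.01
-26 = -26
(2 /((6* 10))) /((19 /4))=2 /285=0.01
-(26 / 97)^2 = -676 / 9409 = -0.07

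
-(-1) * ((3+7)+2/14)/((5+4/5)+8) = 355/483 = 0.73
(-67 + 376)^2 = 95481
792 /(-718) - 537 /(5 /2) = -387546 /1795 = -215.90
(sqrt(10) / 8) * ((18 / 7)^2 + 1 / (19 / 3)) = 6303 * sqrt(10) / 7448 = 2.68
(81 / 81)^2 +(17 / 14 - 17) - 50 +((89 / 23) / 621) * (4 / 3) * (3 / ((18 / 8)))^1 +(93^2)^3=1164361059448888249 / 1799658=646990183384.23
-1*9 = -9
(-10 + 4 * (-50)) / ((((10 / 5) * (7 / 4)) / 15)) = -900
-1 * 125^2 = -15625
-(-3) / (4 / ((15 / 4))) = 45 / 16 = 2.81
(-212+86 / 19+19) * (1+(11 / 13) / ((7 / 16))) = -956127 / 1729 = -552.99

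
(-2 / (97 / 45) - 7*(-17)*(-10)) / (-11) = 115520 / 1067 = 108.27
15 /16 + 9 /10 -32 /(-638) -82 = -80.11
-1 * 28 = -28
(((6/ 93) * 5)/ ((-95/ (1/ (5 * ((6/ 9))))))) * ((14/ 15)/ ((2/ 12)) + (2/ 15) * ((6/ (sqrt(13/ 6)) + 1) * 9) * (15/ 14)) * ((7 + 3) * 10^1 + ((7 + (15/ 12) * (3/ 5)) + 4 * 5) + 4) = -12291/ 13300 - 1377 * sqrt(78)/ 17290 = -1.63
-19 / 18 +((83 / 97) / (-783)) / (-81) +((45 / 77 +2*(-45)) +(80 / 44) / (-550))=-4714414806643 / 52107702570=-90.47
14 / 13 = 1.08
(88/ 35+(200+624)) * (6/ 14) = 86784/ 245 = 354.22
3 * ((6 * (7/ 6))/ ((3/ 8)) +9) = 83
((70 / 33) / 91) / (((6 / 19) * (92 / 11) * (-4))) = -95 / 43056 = -0.00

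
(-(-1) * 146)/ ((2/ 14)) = 1022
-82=-82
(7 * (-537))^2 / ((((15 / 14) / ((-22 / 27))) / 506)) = -244682762632 / 45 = -5437394725.16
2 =2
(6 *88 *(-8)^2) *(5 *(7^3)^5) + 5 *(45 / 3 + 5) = 802147992719969380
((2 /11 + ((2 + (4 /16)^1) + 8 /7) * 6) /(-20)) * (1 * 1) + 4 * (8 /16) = 2997 /3080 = 0.97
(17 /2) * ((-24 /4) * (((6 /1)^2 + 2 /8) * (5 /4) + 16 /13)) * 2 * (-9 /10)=4443579 /1040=4272.67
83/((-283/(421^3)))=-21884566.30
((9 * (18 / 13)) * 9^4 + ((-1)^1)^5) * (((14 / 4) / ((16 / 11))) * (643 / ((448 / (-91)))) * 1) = -25695169.46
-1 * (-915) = 915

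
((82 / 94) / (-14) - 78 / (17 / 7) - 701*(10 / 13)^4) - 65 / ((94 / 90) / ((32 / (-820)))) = -3604675250725 / 13098817186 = -275.19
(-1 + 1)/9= 0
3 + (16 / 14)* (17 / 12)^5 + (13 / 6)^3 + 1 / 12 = 4305761 / 217728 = 19.78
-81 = -81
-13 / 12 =-1.08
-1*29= -29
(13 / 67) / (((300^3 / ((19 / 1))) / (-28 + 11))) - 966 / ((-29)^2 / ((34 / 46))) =-1291629531359 / 1521369000000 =-0.85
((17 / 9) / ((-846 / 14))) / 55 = -119 / 209385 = -0.00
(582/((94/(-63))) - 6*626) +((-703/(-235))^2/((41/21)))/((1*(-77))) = -103265317752/24906475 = -4146.12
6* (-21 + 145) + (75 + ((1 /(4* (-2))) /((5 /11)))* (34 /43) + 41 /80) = 563675 /688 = 819.30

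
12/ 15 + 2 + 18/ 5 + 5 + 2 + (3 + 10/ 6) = 271/ 15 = 18.07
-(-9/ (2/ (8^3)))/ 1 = 2304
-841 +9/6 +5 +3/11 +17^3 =89733/22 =4078.77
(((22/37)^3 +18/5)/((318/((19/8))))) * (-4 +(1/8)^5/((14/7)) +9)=1001332296561/7037541416960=0.14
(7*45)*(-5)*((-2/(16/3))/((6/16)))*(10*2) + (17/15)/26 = 12285017/390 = 31500.04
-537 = -537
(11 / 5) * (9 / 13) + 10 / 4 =523 / 130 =4.02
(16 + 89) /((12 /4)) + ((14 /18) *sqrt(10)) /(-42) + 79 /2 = 149 /2 - sqrt(10) /54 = 74.44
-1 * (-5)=5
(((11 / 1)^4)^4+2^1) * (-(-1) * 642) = 29499726572413328646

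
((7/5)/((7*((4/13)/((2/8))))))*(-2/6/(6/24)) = -13/60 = -0.22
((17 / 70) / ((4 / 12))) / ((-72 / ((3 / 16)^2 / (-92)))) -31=-408862669 / 13189120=-31.00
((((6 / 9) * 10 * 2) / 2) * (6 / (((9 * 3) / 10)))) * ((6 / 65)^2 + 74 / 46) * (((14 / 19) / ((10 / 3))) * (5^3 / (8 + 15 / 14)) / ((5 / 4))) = 4928318080 / 84413979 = 58.38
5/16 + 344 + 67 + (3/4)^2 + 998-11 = 1398.88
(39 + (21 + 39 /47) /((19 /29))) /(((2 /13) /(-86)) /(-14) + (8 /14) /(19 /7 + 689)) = 5854544514 /77221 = 75815.45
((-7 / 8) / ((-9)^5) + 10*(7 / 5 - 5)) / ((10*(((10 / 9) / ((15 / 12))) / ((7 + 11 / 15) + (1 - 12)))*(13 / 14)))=1166618803 / 81881280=14.25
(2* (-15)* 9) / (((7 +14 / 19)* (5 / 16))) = -5472 / 49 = -111.67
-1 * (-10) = 10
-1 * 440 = -440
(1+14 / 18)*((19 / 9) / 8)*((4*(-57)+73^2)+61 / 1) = 2421.68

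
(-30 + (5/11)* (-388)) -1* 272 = -5262/11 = -478.36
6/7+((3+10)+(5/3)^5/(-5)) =19196/1701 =11.29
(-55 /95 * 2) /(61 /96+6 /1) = -2112 /12103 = -0.17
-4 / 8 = -1 / 2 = -0.50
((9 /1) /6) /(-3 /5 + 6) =5 /18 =0.28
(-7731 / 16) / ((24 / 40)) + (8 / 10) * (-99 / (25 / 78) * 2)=-1299.52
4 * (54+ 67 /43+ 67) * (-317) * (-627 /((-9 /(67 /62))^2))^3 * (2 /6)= 22251836615730864823945 /581539821665256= 38263650.72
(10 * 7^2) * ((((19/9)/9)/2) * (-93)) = -144305/27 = -5344.63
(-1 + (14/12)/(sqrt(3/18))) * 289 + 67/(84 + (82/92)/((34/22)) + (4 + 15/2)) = -10830377/37566 + 2023 * sqrt(6)/6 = 537.58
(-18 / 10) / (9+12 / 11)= -33 / 185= -0.18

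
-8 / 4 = -2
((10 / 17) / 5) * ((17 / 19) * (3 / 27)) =2 / 171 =0.01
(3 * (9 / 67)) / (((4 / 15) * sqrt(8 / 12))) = 405 * sqrt(6) / 536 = 1.85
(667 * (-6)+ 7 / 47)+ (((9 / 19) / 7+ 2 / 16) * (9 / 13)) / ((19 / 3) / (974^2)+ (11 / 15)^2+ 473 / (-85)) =-11864190145938676813 / 2964655928302978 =-4001.88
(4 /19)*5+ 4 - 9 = -75 /19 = -3.95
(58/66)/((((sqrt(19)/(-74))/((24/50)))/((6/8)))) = -6438*sqrt(19)/5225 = -5.37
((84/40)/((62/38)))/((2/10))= 399/62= 6.44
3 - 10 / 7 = 11 / 7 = 1.57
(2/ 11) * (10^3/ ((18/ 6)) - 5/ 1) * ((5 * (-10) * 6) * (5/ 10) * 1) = -98500/ 11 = -8954.55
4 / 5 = 0.80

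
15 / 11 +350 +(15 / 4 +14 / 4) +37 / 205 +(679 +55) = 9857003 / 9020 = 1092.79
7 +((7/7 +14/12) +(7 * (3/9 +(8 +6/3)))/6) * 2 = 319/9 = 35.44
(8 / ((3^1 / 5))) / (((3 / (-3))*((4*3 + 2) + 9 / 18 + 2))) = -80 / 99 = -0.81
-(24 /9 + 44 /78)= -42 /13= -3.23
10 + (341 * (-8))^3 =-20301732342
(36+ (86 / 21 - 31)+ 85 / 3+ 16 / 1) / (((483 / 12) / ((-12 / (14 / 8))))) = -71808 / 7889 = -9.10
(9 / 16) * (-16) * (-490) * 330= 1455300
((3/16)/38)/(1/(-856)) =-321/76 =-4.22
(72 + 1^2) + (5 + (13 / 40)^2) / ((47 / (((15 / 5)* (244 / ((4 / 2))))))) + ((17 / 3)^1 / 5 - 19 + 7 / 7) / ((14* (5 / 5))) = 88082987 / 789600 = 111.55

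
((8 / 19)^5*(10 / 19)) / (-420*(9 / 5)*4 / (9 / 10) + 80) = -4096 / 1928881121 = -0.00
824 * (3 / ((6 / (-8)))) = -3296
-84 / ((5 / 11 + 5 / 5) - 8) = 77 / 6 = 12.83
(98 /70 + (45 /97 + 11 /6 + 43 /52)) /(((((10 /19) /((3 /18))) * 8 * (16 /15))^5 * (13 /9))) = 2542698634803 /11535548233044459520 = 0.00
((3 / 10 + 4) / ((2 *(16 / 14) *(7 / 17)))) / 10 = 731 / 1600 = 0.46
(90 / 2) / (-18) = -5 / 2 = -2.50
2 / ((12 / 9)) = 3 / 2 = 1.50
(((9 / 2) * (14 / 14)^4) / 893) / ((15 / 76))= 0.03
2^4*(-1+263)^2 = 1098304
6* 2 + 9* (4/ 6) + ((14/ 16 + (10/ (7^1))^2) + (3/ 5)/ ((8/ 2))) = 41289/ 1960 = 21.07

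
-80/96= -5/6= -0.83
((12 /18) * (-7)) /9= -14 /27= -0.52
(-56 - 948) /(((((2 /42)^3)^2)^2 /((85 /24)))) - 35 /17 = -889307286414125919235 /34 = -26156096659238997624.56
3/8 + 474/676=1455/1352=1.08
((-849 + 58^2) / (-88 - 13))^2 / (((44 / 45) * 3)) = 94878375 / 448844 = 211.38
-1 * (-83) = 83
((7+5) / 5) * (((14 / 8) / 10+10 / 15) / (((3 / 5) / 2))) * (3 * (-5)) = -101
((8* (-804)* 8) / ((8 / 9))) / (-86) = 28944 / 43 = 673.12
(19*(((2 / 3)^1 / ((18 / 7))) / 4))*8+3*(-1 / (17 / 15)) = 7.20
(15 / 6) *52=130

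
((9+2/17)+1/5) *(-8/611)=-6336/51935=-0.12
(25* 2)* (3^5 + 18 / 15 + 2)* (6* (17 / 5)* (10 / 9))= 837080 / 3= 279026.67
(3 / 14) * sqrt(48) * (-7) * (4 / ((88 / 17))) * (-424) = 21624 * sqrt(3) / 11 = 3404.90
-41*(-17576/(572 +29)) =720616/601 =1199.03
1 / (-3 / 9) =-3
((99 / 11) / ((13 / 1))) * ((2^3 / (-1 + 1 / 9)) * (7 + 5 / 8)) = -4941 / 104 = -47.51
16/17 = 0.94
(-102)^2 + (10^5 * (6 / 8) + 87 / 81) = 2305937 / 27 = 85405.07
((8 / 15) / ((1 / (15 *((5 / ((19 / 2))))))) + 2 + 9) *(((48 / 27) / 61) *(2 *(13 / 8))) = 15028 / 10431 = 1.44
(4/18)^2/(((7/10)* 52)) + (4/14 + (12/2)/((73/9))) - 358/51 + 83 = 704416409/9147411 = 77.01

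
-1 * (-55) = 55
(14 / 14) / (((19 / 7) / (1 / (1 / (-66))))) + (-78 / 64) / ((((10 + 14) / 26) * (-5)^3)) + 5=-5868789 / 304000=-19.31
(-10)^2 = 100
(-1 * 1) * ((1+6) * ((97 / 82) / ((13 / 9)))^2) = -5334903 / 1136356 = -4.69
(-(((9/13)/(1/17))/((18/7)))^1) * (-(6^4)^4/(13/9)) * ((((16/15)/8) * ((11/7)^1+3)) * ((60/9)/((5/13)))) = 6138735158624256/65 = 94442079363450.09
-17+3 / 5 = -82 / 5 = -16.40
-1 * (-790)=790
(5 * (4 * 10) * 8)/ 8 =200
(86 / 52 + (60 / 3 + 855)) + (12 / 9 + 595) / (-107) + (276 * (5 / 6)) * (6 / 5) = 9573535 / 8346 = 1147.08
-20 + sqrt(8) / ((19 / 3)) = -20 + 6 * sqrt(2) / 19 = -19.55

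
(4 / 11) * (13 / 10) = 26 / 55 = 0.47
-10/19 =-0.53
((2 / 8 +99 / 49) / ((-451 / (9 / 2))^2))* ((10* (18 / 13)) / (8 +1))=180225 / 518265748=0.00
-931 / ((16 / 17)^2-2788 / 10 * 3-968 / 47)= 63228865 / 58142706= 1.09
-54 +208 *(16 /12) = 670 /3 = 223.33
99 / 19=5.21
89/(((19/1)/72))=6408/19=337.26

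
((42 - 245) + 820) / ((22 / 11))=617 / 2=308.50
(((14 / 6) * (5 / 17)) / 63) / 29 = 5 / 13311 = 0.00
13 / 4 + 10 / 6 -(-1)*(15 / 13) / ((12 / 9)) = 451 / 78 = 5.78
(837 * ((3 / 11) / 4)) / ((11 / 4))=2511 / 121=20.75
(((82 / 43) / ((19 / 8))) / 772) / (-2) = -82 / 157681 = -0.00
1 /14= 0.07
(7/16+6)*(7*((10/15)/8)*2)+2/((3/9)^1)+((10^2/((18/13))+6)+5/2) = 27139/288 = 94.23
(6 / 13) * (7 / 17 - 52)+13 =-2389 / 221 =-10.81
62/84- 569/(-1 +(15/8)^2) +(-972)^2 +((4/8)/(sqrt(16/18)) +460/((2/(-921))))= 3 *sqrt(2)/8 +707815781/966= 732729.08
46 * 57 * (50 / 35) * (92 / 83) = 2412240 / 581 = 4151.88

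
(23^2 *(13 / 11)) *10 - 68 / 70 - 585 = 2181351 / 385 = 5665.85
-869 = -869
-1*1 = -1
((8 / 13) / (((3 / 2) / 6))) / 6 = 16 / 39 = 0.41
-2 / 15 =-0.13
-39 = -39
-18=-18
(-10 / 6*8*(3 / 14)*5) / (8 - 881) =100 / 6111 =0.02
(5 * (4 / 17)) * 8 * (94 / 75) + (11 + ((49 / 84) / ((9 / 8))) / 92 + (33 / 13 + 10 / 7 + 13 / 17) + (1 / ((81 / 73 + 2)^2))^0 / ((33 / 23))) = 2983266047 / 105675570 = 28.23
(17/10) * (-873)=-14841/10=-1484.10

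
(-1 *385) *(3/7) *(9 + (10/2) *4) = -4785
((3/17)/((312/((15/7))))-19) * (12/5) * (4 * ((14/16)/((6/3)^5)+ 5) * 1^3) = -69833313/76160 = -916.93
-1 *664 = -664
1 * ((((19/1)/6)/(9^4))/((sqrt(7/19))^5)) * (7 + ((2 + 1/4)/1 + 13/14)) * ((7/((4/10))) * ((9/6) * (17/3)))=55386425 * sqrt(133)/72013536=8.87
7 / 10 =0.70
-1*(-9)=9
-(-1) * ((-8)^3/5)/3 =-512/15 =-34.13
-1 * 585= -585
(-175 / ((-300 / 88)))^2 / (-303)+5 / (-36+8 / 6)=-2507369 / 283608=-8.84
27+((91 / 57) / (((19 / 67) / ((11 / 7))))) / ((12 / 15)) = 164869 / 4332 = 38.06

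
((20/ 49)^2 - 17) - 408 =-1020025/ 2401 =-424.83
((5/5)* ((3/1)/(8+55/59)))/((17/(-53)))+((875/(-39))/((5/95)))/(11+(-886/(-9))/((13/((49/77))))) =-5106119154/182396281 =-27.99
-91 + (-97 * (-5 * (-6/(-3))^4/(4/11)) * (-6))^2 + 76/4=16394241528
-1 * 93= -93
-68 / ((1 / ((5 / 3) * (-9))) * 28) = 255 / 7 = 36.43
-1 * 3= -3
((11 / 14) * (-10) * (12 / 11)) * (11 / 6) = -110 / 7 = -15.71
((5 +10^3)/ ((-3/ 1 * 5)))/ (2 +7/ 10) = -670/ 27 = -24.81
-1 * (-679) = 679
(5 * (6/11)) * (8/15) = 1.45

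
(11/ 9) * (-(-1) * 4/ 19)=44/ 171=0.26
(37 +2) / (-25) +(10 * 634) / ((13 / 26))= 316961 / 25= 12678.44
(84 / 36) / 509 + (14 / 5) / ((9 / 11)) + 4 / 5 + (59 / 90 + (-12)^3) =-78936019 / 45810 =-1723.12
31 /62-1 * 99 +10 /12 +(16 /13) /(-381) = -161253 /1651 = -97.67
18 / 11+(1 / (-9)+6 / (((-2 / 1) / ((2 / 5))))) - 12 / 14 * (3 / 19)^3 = 7649903 / 23766435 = 0.32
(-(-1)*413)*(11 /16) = 4543 /16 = 283.94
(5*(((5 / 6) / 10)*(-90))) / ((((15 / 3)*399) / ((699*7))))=-3495 / 38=-91.97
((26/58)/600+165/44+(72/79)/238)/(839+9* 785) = 614163863/1292915769600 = 0.00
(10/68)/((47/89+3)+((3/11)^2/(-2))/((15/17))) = 269225/6381817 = 0.04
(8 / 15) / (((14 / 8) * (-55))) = -32 / 5775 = -0.01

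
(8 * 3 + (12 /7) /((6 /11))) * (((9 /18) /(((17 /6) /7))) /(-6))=-95 /17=-5.59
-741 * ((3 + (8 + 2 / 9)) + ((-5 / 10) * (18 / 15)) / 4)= -492271 / 60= -8204.52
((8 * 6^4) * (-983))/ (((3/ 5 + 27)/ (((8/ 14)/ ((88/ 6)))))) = -25479360/ 1771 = -14386.99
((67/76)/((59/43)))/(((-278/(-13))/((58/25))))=1086137/15581900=0.07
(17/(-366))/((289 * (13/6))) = -1/13481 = -0.00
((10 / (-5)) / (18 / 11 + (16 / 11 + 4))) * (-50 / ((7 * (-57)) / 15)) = -0.53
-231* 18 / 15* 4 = -5544 / 5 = -1108.80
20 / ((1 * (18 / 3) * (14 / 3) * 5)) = 1 / 7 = 0.14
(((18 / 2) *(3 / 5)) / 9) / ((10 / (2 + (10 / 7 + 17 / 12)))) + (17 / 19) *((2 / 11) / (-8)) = 79113 / 292600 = 0.27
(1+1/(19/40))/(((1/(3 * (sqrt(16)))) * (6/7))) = 43.47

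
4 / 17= 0.24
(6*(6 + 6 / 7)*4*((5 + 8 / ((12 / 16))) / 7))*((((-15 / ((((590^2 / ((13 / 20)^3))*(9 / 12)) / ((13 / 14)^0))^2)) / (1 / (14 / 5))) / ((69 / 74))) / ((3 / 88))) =-92332029361 / 171465391494140625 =-0.00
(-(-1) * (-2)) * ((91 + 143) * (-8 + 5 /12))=3549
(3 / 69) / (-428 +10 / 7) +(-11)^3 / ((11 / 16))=-132960615 / 68678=-1936.00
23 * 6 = 138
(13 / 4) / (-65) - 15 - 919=-18681 / 20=-934.05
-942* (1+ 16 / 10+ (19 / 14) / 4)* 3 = -1162899 / 140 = -8306.42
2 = 2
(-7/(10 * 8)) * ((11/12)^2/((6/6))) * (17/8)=-14399/92160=-0.16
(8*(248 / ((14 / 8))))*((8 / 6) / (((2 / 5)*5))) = 15872 / 21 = 755.81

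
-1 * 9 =-9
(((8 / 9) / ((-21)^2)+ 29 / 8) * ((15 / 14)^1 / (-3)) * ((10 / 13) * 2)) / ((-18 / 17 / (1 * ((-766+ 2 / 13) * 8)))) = -11531.50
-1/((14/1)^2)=-1/196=-0.01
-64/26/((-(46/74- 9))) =-592/2015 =-0.29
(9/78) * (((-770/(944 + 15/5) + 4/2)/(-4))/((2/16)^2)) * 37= -998112/12311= -81.07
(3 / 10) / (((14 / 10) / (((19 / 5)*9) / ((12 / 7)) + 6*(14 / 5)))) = 7.88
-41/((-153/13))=533/153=3.48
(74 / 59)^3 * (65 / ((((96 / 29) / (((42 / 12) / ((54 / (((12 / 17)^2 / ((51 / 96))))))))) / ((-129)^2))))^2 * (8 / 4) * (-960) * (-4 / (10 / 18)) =53350866621257240331878400 / 4957349783651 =10761973423219.95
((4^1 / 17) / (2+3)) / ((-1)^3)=-4 / 85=-0.05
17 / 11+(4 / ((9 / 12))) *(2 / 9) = 811 / 297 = 2.73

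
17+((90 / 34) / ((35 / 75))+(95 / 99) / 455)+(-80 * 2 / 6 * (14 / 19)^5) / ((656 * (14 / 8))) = 352465084357651 / 15548101596027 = 22.67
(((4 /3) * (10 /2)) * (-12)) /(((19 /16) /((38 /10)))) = -256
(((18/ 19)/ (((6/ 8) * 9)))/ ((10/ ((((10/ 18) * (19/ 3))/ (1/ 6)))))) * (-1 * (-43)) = 344/ 27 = 12.74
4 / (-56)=-1 / 14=-0.07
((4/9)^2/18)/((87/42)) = 112/21141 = 0.01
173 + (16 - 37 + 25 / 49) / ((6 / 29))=10873 / 147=73.97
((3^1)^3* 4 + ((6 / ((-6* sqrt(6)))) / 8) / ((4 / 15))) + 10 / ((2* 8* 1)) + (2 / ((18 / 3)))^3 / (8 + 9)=398879 / 3672- 5* sqrt(6) / 64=108.44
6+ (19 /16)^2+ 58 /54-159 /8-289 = -300.39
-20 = -20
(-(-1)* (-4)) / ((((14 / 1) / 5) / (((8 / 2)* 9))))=-360 / 7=-51.43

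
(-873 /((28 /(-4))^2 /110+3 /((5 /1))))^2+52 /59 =697298.49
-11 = -11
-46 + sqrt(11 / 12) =-46 + sqrt(33) / 6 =-45.04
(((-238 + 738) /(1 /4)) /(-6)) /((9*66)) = -500 /891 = -0.56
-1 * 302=-302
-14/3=-4.67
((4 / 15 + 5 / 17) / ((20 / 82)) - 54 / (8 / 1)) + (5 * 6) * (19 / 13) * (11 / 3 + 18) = 4822301 / 5100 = 945.55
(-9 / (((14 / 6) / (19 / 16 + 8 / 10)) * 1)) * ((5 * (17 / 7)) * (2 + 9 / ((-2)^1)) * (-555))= -202522275 / 1568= -129159.61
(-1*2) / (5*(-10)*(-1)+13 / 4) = -8 / 213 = -0.04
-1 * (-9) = 9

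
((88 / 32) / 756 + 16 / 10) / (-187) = -24247 / 2827440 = -0.01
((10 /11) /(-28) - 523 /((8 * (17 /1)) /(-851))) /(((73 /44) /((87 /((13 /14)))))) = 2981514447 /16133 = 184808.43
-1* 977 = -977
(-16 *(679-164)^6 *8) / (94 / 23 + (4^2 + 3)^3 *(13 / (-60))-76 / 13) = 42842596399460520000000 / 26692493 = 1605042900993193.85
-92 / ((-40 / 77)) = 1771 / 10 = 177.10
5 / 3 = 1.67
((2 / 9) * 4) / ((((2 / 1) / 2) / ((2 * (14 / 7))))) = 32 / 9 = 3.56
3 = 3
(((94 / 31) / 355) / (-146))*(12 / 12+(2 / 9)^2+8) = -34451 / 65072565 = -0.00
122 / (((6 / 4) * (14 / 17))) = 2074 / 21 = 98.76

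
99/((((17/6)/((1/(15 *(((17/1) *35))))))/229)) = 45342/50575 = 0.90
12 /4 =3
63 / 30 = 21 / 10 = 2.10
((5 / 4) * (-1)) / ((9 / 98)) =-245 / 18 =-13.61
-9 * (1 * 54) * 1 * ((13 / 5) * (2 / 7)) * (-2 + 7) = -12636 / 7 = -1805.14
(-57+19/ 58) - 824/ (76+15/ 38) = -11358257/ 168374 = -67.46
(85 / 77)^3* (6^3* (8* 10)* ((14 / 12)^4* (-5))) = -859775000 / 3993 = -215320.56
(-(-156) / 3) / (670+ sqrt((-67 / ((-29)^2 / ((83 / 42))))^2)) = 1836744 / 23671301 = 0.08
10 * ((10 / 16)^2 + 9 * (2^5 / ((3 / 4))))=3843.91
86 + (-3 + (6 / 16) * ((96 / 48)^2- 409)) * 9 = -10463 / 8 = -1307.88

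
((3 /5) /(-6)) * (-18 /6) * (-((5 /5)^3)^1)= -3 /10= -0.30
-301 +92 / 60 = -4492 / 15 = -299.47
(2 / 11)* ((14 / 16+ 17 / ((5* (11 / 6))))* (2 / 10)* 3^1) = 3603 / 12100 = 0.30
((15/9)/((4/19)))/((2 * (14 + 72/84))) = 0.27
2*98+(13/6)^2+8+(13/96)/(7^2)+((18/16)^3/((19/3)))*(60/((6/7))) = 481416865/2145024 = 224.43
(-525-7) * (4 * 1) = -2128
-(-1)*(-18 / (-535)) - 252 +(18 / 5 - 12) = -139296 / 535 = -260.37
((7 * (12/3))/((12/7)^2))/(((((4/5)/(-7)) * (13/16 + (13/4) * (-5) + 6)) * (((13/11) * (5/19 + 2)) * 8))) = 2509045/6077448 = 0.41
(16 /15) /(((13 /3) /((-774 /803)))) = -12384 /52195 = -0.24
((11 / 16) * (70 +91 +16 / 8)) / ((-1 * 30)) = -3.74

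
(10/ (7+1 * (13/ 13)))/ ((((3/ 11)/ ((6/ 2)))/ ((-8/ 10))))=-11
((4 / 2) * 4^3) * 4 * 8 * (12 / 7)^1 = 49152 / 7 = 7021.71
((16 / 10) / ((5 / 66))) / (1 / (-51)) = -26928 / 25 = -1077.12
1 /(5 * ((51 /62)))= 62 /255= 0.24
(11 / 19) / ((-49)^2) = 11 / 45619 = 0.00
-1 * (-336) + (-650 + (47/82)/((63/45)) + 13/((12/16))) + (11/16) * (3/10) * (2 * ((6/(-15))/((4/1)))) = -204090413/688800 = -296.30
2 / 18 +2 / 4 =11 / 18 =0.61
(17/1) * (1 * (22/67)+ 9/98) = 46903/6566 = 7.14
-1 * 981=-981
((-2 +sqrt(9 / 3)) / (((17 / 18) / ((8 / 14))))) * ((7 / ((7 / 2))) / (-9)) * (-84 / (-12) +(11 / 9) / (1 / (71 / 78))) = 5360 / 2457-2680 * sqrt(3) / 2457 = 0.29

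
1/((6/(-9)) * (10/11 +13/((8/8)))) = -11/102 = -0.11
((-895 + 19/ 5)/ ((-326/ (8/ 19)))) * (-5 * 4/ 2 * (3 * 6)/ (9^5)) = -71296/ 20319417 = -0.00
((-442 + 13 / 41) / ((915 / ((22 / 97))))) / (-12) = 199199 / 21833730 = 0.01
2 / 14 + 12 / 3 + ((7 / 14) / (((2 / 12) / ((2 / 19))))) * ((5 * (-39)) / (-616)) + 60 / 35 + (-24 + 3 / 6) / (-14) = 7.64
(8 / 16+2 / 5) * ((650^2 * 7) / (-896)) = -190125 / 64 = -2970.70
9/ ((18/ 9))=9/ 2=4.50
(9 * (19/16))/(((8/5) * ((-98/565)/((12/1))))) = -1449225/3136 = -462.13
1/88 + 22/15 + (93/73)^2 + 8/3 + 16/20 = 46199063/7034280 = 6.57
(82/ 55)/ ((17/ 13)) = 1066/ 935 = 1.14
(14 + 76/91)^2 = 1822500/8281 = 220.08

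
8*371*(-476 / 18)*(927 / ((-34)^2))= -1069964 / 17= -62939.06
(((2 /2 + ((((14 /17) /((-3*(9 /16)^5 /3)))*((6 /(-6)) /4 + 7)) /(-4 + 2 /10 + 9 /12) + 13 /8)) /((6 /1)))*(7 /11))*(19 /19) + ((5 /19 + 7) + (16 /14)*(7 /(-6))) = 219346203719 /22751763408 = 9.64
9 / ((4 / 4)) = 9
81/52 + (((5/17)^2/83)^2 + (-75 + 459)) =11535716844781/29919560788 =385.56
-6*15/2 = -45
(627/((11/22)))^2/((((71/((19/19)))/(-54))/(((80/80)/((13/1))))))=-84915864/923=-91999.85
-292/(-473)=292/473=0.62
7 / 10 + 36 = 367 / 10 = 36.70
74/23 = 3.22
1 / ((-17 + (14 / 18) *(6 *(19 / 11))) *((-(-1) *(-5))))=33 / 1475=0.02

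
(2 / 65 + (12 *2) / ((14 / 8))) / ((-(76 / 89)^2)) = -24768967 / 1314040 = -18.85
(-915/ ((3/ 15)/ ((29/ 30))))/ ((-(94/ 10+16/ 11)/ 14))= 3405325/ 597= 5704.06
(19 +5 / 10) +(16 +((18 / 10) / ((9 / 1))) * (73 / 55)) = 19671 / 550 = 35.77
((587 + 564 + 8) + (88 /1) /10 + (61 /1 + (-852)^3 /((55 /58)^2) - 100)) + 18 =-2080530310642 /3025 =-687778615.09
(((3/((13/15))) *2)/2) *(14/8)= 315/52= 6.06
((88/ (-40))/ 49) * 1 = -11/ 245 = -0.04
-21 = -21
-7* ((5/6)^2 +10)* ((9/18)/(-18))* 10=13475/648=20.79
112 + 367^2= 134801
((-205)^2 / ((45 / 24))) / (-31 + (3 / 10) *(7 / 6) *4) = -84050 / 111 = -757.21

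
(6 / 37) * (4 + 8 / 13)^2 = 21600 / 6253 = 3.45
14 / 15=0.93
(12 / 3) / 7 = 4 / 7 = 0.57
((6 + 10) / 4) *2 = 8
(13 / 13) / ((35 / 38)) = 38 / 35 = 1.09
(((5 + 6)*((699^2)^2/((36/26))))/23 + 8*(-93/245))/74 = 929326487169891/833980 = 1114327066.80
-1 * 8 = -8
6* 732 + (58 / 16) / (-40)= 1405411 / 320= 4391.91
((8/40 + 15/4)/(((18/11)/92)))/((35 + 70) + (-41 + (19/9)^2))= 3.24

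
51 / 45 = 17 / 15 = 1.13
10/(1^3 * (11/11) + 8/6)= 30/7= 4.29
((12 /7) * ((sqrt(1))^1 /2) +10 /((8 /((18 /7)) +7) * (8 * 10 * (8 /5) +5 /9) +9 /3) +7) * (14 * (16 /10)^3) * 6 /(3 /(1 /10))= 594925568 /6595625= 90.20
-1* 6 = -6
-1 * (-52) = 52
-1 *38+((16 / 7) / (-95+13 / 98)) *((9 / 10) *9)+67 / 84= -16225297 / 433860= -37.40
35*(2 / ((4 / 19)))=665 / 2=332.50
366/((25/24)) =8784/25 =351.36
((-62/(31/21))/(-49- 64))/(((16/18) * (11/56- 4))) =-882/8023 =-0.11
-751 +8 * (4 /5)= -3723 /5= -744.60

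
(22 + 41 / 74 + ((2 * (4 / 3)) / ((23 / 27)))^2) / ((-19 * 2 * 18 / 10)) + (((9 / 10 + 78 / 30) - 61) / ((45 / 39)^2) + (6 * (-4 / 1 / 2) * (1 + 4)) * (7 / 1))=-31037369663 / 66939660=-463.66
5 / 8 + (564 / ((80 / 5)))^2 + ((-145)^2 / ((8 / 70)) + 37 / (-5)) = 14816363 / 80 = 185204.54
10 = 10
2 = 2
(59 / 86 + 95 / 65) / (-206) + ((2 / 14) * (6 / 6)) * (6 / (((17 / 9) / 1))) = 12150913 / 27406652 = 0.44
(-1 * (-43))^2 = 1849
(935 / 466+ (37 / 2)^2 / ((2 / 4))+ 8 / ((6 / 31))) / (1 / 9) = 1526280 / 233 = 6550.56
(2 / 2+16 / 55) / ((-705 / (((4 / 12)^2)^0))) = -71 / 38775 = -0.00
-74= -74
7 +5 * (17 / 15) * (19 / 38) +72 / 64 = 263 / 24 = 10.96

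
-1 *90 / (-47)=90 / 47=1.91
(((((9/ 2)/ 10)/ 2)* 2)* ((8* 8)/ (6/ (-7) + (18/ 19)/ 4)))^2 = 163021824/ 75625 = 2155.66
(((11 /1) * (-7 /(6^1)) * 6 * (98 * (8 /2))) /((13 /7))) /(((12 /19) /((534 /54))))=-254478.64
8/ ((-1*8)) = -1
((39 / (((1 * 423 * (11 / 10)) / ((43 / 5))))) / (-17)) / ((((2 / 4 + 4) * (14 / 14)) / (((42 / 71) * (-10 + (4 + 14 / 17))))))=250432 / 8679537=0.03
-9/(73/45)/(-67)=405/4891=0.08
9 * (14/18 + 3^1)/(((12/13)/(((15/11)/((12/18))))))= 3315/44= 75.34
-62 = -62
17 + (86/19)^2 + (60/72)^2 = 496213/12996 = 38.18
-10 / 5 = -2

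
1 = 1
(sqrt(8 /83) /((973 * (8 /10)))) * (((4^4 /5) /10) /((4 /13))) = 208 * sqrt(166) /403795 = 0.01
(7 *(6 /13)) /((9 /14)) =196 /39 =5.03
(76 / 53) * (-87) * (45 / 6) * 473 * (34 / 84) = -66458865 / 371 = -179134.41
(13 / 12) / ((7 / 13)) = 169 / 84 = 2.01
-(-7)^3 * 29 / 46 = 9947 / 46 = 216.24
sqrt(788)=2*sqrt(197)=28.07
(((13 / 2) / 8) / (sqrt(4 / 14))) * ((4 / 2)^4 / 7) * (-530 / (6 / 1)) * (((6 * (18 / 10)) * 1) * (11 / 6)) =-22737 * sqrt(14) / 14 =-6076.72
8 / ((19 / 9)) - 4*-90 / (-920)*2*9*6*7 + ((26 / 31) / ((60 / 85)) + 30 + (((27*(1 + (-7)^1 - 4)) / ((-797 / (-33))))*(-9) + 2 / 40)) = -103769768833 / 647817540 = -160.18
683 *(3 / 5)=2049 / 5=409.80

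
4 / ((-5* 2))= -2 / 5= -0.40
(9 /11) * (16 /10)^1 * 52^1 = 3744 /55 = 68.07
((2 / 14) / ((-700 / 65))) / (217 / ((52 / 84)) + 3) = -169 / 4504080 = -0.00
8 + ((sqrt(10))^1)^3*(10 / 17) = 8 + 100*sqrt(10) / 17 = 26.60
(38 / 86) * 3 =57 / 43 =1.33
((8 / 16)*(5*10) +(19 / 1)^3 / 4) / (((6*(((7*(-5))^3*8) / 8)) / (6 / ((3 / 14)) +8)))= -20877 / 85750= -0.24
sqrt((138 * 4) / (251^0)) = 2 * sqrt(138) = 23.49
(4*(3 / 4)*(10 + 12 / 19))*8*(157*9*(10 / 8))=8562780 / 19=450672.63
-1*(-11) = 11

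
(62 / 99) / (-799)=-62 / 79101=-0.00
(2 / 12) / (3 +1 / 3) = 1 / 20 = 0.05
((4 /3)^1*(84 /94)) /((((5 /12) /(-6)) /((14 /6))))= -9408 /235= -40.03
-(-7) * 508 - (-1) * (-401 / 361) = 1283315 / 361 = 3554.89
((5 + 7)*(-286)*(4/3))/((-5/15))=13728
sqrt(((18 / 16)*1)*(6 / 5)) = 3*sqrt(15) / 10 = 1.16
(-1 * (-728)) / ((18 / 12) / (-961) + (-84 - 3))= -1399216 / 167217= -8.37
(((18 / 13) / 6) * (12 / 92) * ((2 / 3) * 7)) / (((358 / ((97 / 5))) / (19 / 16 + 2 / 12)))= 679 / 65872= 0.01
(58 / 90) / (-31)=-29 / 1395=-0.02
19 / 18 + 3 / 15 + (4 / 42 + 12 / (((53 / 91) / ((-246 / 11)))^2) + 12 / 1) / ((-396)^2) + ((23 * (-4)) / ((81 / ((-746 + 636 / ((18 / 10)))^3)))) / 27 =1731826748807072261941 / 679975176406680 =2546897.02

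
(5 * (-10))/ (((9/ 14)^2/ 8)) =-967.90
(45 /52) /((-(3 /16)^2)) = -320 /13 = -24.62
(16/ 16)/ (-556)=-1/ 556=-0.00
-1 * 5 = -5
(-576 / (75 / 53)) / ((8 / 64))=-3256.32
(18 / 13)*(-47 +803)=13608 / 13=1046.77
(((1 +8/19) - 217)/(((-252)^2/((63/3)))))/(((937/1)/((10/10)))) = -256/3364767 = -0.00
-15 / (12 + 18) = -0.50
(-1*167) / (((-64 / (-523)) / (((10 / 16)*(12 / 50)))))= -262023 / 1280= -204.71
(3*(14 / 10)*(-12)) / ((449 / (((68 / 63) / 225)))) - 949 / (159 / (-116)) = 18535379084 / 26771625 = 692.35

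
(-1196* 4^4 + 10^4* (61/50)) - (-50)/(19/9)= -5585094/19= -293952.32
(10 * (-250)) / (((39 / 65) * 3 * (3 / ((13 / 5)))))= -32500 / 27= -1203.70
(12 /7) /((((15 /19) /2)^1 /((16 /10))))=1216 /175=6.95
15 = 15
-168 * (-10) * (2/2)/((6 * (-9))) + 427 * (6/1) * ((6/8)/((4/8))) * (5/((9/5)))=95795/9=10643.89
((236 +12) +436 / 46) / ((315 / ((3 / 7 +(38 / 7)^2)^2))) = 40349030 / 55223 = 730.66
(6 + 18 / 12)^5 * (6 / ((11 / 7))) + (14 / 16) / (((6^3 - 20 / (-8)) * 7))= 6968784419 / 76912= 90607.24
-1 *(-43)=43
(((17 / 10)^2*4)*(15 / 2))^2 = 751689 / 100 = 7516.89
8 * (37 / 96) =37 / 12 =3.08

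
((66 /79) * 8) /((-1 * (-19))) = 528 /1501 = 0.35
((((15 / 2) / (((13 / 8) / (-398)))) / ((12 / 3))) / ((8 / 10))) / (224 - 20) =-4975 / 1768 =-2.81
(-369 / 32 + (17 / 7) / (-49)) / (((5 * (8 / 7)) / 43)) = -5465773 / 62720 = -87.15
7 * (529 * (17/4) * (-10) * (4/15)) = -125902/3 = -41967.33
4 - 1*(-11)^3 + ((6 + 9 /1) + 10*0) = 1350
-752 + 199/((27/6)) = -6370/9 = -707.78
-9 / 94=-0.10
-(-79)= 79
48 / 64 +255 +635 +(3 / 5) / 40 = 178153 / 200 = 890.76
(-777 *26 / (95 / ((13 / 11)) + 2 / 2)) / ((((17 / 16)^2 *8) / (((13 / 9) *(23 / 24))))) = -2276092 / 59823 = -38.05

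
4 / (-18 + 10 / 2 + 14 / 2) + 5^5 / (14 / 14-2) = -3125.67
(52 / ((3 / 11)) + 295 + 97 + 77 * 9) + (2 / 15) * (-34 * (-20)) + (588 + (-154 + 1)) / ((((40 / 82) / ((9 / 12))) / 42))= 706955 / 24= 29456.46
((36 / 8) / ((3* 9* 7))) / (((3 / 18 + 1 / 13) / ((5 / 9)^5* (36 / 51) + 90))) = 8.80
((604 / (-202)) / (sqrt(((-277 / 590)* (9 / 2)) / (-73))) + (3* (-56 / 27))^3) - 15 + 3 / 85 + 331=4655767 / 61965 - 604* sqrt(5965195) / 83931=57.56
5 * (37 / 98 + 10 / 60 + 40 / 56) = 925 / 147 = 6.29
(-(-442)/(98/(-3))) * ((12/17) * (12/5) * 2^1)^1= -11232/245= -45.84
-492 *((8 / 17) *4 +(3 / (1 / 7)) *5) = -893964 / 17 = -52586.12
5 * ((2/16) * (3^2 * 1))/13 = 45/104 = 0.43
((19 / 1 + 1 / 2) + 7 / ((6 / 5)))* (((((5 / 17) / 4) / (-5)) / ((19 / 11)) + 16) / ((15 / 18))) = 41322 / 85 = 486.14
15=15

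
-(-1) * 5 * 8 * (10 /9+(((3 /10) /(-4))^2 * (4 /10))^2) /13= 160000729 /46800000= 3.42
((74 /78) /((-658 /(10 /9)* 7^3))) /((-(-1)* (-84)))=185 /3327180948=0.00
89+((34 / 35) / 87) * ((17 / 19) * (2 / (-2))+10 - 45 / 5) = 5149163 / 57855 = 89.00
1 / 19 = 0.05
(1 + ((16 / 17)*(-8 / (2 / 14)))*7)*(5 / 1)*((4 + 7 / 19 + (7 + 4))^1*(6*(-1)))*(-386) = -21150406800 / 323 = -65481135.60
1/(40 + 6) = 1/46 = 0.02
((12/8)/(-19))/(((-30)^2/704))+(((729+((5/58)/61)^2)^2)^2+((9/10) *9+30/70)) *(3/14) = 207494651089496500048351077702295765724589301/3428495380392080230818204179366400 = 60520615625.20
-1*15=-15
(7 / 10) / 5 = 7 / 50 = 0.14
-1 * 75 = -75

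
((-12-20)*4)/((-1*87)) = 128/87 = 1.47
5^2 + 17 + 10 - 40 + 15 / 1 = 27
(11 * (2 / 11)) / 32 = 1 / 16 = 0.06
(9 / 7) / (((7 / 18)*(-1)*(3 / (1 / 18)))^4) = 1 / 151263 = 0.00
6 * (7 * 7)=294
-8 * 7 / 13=-56 / 13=-4.31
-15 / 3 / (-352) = 5 / 352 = 0.01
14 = 14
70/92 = 35/46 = 0.76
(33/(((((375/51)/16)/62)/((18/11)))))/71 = 910656/8875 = 102.61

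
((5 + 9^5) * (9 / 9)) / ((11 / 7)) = 413378 / 11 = 37579.82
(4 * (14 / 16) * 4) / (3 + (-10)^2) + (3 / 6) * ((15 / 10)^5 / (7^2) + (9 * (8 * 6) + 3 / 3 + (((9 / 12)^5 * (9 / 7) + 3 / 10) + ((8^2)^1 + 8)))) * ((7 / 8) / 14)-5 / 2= 11114307207 / 826900480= 13.44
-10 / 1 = -10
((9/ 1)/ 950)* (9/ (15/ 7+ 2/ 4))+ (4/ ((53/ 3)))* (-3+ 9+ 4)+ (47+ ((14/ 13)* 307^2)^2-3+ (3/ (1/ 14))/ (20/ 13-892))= 9386621390698975086297/ 911142763700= 10302031432.02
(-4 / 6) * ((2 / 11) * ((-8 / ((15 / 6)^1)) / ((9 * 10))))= 32 / 7425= 0.00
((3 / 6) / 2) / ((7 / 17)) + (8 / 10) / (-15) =1163 / 2100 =0.55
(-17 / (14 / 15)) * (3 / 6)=-255 / 28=-9.11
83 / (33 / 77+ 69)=581 / 486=1.20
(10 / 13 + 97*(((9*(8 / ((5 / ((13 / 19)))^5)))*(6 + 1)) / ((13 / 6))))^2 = 34703489752884220737316 / 10118654273128603515625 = 3.43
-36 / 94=-18 / 47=-0.38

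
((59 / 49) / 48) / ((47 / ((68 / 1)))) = 1003 / 27636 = 0.04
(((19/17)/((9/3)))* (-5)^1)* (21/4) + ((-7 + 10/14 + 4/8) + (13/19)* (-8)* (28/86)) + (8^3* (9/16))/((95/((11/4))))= -17520389/1944460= -9.01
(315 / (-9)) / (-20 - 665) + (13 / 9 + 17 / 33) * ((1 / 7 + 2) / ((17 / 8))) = 1090609 / 537999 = 2.03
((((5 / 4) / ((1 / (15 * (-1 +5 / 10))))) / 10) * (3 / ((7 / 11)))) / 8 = -495 / 896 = -0.55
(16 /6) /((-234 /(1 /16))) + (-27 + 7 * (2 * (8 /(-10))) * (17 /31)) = -7212503 /217620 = -33.14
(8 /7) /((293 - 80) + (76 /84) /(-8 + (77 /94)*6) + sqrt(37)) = 2253968160 /419161861939 - 10596600*sqrt(37) /419161861939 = 0.01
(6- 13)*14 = -98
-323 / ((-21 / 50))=16150 / 21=769.05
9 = 9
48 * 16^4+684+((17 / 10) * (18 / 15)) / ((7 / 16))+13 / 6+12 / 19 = 62771068249 / 19950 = 3146419.46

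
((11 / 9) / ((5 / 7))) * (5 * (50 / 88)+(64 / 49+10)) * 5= 3389 / 28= 121.04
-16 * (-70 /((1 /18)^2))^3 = 186659085312000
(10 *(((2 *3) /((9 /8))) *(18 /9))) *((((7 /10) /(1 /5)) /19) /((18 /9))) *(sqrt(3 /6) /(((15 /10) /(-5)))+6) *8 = 8960 /19- 22400 *sqrt(2) /171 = 286.33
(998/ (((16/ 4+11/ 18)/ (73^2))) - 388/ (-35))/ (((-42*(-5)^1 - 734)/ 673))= -1481353.22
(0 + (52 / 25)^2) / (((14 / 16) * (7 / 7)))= 21632 / 4375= 4.94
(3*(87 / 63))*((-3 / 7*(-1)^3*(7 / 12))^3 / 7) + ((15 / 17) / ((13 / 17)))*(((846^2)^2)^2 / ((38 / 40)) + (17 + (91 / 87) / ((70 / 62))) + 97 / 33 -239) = 318703773615110364454407.40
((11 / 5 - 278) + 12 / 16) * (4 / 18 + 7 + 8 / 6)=-423577 / 180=-2353.21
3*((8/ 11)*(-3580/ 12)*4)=-28640/ 11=-2603.64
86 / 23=3.74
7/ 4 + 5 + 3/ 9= 85/ 12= 7.08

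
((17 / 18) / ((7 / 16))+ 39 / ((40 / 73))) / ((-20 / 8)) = -184801 / 6300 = -29.33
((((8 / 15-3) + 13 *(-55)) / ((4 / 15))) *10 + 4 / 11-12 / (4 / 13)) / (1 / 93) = -27563340 / 11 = -2505758.18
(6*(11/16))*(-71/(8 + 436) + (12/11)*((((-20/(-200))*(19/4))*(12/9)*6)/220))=-189467/325600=-0.58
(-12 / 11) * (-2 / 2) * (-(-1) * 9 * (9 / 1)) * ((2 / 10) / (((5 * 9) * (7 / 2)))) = 216 / 1925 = 0.11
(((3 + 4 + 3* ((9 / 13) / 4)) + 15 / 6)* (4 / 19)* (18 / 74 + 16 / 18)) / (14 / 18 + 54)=521 / 11951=0.04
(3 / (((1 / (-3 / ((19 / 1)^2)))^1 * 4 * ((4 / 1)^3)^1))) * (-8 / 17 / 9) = 1 / 196384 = 0.00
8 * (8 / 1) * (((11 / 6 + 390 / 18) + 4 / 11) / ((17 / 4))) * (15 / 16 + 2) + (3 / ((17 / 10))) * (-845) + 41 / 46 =-3739033 / 8602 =-434.67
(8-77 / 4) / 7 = -45 / 28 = -1.61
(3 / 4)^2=9 / 16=0.56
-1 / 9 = -0.11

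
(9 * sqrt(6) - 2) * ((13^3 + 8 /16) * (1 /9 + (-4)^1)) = 51275 /3 - 153825 * sqrt(6) /2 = -171304.71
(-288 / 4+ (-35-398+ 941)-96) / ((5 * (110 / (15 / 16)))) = 51 / 88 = 0.58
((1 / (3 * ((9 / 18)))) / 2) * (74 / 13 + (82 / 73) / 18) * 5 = 245755 / 25623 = 9.59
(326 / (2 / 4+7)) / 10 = 326 / 75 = 4.35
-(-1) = 1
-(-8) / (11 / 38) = 304 / 11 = 27.64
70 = 70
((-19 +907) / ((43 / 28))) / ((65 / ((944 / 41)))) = 23471616 / 114595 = 204.82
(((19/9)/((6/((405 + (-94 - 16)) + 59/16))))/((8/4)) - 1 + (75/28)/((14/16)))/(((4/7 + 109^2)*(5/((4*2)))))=171251/23287880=0.01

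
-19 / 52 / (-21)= 19 / 1092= 0.02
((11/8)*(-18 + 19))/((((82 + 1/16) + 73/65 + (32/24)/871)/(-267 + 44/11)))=-75594090/17389433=-4.35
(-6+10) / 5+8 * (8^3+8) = 20804 / 5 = 4160.80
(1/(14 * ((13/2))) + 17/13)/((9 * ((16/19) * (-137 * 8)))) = -95/598416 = -0.00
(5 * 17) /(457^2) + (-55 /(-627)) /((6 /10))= 5235760 /35713179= 0.15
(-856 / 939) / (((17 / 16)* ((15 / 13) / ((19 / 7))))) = -3382912 / 1676115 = -2.02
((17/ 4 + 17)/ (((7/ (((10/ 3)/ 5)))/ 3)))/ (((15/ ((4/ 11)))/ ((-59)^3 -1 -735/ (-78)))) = -12967685/ 429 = -30227.70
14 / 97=0.14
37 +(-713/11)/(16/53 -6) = 160703/3322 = 48.38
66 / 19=3.47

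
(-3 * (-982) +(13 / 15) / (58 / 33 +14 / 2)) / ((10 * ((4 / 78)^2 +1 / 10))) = 925009839 / 322235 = 2870.61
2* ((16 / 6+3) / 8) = 17 / 12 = 1.42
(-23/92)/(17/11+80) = -11/3588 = -0.00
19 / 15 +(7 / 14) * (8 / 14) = 163 / 105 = 1.55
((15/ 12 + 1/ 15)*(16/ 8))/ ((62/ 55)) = 869/ 372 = 2.34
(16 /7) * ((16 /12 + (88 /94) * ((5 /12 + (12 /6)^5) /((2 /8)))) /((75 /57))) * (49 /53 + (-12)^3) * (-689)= 253684227.81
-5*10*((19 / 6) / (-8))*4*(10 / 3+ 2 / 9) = 7600 / 27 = 281.48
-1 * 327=-327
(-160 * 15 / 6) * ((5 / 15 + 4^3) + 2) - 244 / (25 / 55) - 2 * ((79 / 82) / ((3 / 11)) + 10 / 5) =-16654937 / 615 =-27081.20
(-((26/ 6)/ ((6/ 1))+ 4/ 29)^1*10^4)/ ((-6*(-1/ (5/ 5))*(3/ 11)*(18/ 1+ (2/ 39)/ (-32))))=-233480000/ 799443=-292.05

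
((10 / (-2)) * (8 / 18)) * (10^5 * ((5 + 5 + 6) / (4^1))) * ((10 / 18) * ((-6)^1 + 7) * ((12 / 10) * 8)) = -128000000 / 27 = -4740740.74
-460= -460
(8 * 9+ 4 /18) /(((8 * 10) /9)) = 65 /8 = 8.12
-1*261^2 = -68121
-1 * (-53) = 53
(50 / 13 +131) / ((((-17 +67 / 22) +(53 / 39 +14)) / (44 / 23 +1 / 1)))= 7751766 / 27715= 279.70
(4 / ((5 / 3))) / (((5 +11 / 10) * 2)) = 12 / 61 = 0.20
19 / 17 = 1.12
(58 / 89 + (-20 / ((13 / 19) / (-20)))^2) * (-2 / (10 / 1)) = -5140649802 / 75205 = -68355.16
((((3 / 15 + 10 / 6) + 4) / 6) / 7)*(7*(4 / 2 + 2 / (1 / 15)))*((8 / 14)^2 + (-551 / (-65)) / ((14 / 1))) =1393216 / 47775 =29.16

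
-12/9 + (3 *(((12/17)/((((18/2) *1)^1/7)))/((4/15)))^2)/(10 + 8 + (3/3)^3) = -10939/16473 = -0.66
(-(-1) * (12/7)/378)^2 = 4/194481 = 0.00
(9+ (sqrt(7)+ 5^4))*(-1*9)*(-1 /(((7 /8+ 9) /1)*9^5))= 8*sqrt(7) /518319+ 5072 /518319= 0.01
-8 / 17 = -0.47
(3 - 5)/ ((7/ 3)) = -6/ 7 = -0.86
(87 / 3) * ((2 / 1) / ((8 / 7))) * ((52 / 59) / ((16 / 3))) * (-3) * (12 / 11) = -71253 / 2596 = -27.45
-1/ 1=-1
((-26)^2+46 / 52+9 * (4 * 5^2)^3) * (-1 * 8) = -936070396 / 13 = -72005415.08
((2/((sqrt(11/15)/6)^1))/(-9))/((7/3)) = -4*sqrt(165)/77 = -0.67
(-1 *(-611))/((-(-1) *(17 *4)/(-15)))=-9165/68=-134.78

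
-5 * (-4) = 20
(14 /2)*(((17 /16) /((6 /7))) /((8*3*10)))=833 /23040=0.04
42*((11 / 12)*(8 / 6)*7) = 1078 / 3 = 359.33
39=39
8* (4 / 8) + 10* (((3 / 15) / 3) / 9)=110 / 27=4.07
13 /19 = 0.68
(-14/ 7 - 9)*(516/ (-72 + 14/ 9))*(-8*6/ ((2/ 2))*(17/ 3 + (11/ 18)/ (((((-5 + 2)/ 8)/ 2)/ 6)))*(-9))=-153252000/ 317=-483444.79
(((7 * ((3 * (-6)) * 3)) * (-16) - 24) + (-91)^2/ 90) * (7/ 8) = 3853087/ 720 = 5351.51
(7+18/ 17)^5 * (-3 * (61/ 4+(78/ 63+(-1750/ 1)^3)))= 21726825012143199127055/ 39755996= 546504356528841.56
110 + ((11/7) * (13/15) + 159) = 28388/105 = 270.36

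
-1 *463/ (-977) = 463/ 977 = 0.47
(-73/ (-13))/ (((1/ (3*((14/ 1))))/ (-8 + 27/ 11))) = -1307.87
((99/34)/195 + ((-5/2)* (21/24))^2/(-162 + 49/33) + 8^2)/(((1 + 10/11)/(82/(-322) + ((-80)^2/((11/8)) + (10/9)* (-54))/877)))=167.05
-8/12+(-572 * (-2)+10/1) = 3460/3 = 1153.33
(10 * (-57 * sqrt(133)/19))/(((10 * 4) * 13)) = -3 * sqrt(133)/52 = -0.67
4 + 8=12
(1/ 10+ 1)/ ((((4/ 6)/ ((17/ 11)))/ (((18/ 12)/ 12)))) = 51/ 160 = 0.32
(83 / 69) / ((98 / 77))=913 / 966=0.95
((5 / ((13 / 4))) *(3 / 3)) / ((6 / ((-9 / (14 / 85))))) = -1275 / 91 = -14.01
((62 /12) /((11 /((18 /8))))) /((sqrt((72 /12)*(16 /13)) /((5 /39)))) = 155*sqrt(78) /27456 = 0.05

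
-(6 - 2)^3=-64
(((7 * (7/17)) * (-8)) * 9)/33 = -6.29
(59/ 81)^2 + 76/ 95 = 43649/ 32805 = 1.33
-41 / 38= -1.08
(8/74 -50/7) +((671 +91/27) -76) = 4135210/6993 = 591.34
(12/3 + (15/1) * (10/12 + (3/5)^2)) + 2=239/10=23.90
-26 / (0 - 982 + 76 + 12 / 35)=455 / 15849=0.03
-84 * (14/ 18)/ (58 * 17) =-98/ 1479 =-0.07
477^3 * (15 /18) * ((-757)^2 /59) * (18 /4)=932906577664755 /236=3952993973155.74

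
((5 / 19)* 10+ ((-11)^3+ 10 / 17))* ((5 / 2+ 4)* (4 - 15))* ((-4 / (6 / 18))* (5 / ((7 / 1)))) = -1839865170 / 2261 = -813739.57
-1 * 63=-63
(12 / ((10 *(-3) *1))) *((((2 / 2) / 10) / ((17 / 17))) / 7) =-1 / 175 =-0.01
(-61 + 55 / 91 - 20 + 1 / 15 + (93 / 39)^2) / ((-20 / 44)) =164.21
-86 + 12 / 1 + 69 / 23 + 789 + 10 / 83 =59604 / 83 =718.12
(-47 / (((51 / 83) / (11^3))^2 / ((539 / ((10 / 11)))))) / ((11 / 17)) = -309171119706757 / 1530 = -202072627259.32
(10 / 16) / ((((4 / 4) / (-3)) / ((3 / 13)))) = -45 / 104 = -0.43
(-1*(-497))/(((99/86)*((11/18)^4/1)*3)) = 166180896/161051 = 1031.85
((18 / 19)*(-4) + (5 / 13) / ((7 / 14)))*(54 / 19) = -40284 / 4693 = -8.58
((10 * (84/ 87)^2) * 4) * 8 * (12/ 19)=3010560/ 15979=188.41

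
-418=-418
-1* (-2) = 2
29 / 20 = 1.45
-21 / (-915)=7 / 305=0.02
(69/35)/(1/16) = 1104/35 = 31.54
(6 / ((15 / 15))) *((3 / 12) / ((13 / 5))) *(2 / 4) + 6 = 327 / 52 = 6.29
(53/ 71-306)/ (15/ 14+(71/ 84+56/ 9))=-780228/ 20803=-37.51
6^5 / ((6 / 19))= 24624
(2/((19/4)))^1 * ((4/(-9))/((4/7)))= -56/171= -0.33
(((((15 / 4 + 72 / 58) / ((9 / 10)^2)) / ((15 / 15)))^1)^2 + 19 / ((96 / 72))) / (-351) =-128068573 / 860776956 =-0.15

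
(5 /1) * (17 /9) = 85 /9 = 9.44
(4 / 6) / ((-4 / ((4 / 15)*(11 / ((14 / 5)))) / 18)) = -22 / 7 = -3.14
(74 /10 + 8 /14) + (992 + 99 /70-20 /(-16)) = 140369 /140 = 1002.64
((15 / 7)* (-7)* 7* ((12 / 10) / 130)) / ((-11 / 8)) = 504 / 715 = 0.70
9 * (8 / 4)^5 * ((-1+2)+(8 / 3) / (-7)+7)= 15360 / 7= 2194.29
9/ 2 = 4.50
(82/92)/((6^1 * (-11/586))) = -12013/1518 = -7.91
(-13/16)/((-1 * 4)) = 13/64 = 0.20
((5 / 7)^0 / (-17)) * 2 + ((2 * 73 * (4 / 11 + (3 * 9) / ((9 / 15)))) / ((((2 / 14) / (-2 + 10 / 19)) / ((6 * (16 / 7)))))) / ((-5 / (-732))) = -2436927835178 / 17765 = -137175785.82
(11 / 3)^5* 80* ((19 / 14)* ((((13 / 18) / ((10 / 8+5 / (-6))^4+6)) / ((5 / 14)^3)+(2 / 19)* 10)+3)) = 52175485036312 / 108517725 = 480801.50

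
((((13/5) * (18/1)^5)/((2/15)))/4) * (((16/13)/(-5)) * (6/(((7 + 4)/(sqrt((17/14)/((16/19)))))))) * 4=-34012224 * sqrt(4522)/385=-5940726.79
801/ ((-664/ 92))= -18423/ 166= -110.98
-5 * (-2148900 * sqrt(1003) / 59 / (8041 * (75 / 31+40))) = 66615900 * sqrt(1003) / 124772197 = 16.91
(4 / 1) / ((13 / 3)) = 0.92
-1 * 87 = -87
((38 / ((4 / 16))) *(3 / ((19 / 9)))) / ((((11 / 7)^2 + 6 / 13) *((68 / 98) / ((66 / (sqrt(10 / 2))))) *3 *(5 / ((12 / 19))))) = 889945056 *sqrt(5) / 15076025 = 132.00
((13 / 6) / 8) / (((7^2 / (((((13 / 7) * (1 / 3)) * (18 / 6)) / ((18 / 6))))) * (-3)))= -169 / 148176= -0.00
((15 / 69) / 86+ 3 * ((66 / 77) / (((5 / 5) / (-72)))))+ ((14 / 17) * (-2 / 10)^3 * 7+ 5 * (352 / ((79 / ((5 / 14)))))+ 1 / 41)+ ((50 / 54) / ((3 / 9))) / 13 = -1973482007549779 / 11150133608250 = -176.99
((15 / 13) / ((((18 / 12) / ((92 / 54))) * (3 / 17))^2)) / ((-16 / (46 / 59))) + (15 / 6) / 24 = -537440645 / 241549776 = -2.22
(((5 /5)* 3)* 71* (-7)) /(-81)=18.41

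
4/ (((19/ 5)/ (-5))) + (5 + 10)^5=759369.74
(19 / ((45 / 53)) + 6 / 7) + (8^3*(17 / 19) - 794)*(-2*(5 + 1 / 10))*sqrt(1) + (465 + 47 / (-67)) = 3913.66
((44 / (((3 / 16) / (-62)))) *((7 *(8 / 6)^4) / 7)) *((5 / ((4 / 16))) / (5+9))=-111738880 / 1701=-65690.11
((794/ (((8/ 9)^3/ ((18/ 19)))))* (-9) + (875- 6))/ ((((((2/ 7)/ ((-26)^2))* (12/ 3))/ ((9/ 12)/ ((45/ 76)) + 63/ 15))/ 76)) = -206904533927/ 96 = -2155255561.74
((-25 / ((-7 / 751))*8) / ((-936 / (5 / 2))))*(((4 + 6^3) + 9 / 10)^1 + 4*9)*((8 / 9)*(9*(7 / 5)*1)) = -19293190 / 117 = -164899.06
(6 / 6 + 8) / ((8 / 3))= 27 / 8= 3.38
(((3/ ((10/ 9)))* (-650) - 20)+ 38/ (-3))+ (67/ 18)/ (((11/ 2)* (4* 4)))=-1787.62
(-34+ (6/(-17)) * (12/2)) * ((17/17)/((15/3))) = -614/85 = -7.22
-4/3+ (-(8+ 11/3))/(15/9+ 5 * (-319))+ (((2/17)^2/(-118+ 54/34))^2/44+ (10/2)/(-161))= -7801685653947005/5748931571601372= -1.36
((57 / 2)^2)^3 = 34296447249 / 64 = 535881988.27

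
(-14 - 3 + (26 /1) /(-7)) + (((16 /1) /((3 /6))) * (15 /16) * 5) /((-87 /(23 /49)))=-30585 /1421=-21.52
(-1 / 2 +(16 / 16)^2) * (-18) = -9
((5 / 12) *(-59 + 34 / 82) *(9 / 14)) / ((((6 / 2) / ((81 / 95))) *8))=-97281 / 174496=-0.56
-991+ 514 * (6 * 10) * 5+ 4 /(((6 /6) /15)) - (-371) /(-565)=86596614 /565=153268.34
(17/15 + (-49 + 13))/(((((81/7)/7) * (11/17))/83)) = -2705.55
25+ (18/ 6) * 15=70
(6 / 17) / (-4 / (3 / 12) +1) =-2 / 85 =-0.02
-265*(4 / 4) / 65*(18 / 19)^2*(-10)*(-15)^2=38637000 / 4693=8232.90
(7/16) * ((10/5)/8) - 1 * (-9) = 583/64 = 9.11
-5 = -5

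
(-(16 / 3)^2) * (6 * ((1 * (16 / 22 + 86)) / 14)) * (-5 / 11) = 480.57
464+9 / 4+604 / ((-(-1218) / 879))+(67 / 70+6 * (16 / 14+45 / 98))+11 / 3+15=79409261 / 85260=931.38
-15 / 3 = -5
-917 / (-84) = 131 / 12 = 10.92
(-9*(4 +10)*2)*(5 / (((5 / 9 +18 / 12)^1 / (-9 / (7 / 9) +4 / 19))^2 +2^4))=-186412263408 / 2371983101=-78.59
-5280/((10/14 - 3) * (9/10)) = 7700/3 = 2566.67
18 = 18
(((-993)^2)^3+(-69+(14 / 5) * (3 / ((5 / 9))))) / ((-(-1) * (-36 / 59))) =-235687343245592750467 / 150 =-1571248954970618336.45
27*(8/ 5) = 216/ 5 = 43.20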